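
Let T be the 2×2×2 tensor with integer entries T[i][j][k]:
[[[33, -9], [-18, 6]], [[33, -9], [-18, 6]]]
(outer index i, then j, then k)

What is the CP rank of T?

Lower bound: in the mode-2 unfolding of T (rows indexed by j, columns by (i,k)) the 2×2 minor on rows j ∈ {0, 1}, columns (i,k) ∈ {(0,0), (0,1)} is det [[33, -9], [-18, 6]] = 36 ≠ 0, so that unfolding has rank ≥ 2 and hence rank(T) ≥ 2 (CP rank is at least every unfolding rank, though it can be larger).
Upper bound: T[i,:,:] = a[i]·M for every slice, with a = [1, 1] and M = [[33, -9], [-18, 6]] (rows j, columns k).
Splitting M by its rows (j = 0, 1), M = [1, 0][33, -9]ᵀ + [0, 1][-18, 6]ᵀ.
Hence T = [1, 1] ⊗ [1, 0] ⊗ [33, -9] + [1, 1] ⊗ [0, 1] ⊗ [-18, 6], so rank(T) ≤ 2.
These bounds meet, so rank(T) = 2.

2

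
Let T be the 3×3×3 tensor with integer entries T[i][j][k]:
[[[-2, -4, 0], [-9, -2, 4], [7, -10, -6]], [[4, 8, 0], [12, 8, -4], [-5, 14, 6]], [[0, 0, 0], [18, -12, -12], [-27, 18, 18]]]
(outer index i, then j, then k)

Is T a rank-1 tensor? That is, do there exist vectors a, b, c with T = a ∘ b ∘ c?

No

The mode-2 unfolding of T (rows indexed by j, columns by (i,k) = (0,0), (0,1), (0,2), (1,0), (1,1), (1,2), (2,0), (2,1), (2,2)) is [[-2, -4, 0, 4, 8, 0, 0, 0, 0], [-9, -2, 4, 12, 8, -4, 18, -12, -12], [7, -10, -6, -5, 14, 6, -27, 18, 18]].
There the 2×2 minor on rows j ∈ {0, 1}, columns (i,k) ∈ {(0,0), (0,1)} is det [[-2, -4], [-9, -2]] = -32 ≠ 0, so this unfolding has rank ≥ 2; CP rank is at least every unfolding rank, so rank(T) ≥ 2.
In particular rank(T) ≥ 2 > 1, so T is not rank-1.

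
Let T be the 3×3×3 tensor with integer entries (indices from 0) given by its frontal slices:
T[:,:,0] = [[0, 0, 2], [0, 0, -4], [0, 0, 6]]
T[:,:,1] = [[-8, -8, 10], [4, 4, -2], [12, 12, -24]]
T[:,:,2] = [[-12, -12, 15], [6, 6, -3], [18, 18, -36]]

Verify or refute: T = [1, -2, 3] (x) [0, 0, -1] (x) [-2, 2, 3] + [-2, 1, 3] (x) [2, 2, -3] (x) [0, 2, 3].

Reconstruct entrywise from the claimed factors. For example, T[1,0,2] = 6 and Σₗ aₗ[1]bₗ[0]cₗ[2] = (-2)·(0)·(3) + (1)·(2)·(3) = 6; checking all 27 entries, every one matches. The claim holds.

Yes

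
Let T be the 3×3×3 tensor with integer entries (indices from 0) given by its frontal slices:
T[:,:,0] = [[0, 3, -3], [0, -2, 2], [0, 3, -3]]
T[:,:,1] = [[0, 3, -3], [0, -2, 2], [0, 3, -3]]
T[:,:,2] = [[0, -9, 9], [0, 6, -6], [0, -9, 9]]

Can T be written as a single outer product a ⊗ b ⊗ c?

The mode-1 fibre T[:,1,0] = [3, -2, 3] gives a = [3, -2, 3] (primitive direction); the mode-2 fibre T[0,:,0] = [0, 3, -3] gives b = [0, 1, -1]; then c[k] = T[0,1,k] / (a[0]·b[1]) = [3, 3, -9] / 3 = [1, 1, -3].
Expanding [3, -2, 3] ⊗ [0, 1, -1] ⊗ [1, 1, -3] reproduces all 27 entries of T, so T = [3, -2, 3] ⊗ [0, 1, -1] ⊗ [1, 1, -3] and rank(T) ≤ 1.
Equivalently every frontal slice T[:,:,k] is c[k] times the rank-1 matrix [3, -2, 3] ⊗ [0, 1, -1]. So T has rank 1 (it is nonzero).

Yes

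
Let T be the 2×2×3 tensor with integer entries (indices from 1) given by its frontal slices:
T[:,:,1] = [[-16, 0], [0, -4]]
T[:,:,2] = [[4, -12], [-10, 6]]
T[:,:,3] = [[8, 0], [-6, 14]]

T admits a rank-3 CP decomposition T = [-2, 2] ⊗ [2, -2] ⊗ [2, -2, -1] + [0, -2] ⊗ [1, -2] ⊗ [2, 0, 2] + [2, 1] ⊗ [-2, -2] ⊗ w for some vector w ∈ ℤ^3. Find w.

w = [2, 1, -1]

Subtract the known terms from T to get the rank-1 residual R = [2, 1] ⊗ [-2, -2] ⊗ w, so R[i,j,k] = a[i]·b[j]·w[k]. Pick indices with nonzero a[1]·b[1] = (2)·(-2) = -4. Only the fibre through (1,1,·) is needed: R[1,1,:] = T[1,1,:] − Σₗ aₗ[1]bₗ[1]cₗ = [-16, 4, 8] − (-2)·(2)·[2, -2, -1] − (0)·(1)·[2, 0, 2] = [-8, -4, 4]. Then w[k] = R[1,1,k] / -4 for each k, giving w = [-8, -4, 4] / -4 = [2, 1, -1].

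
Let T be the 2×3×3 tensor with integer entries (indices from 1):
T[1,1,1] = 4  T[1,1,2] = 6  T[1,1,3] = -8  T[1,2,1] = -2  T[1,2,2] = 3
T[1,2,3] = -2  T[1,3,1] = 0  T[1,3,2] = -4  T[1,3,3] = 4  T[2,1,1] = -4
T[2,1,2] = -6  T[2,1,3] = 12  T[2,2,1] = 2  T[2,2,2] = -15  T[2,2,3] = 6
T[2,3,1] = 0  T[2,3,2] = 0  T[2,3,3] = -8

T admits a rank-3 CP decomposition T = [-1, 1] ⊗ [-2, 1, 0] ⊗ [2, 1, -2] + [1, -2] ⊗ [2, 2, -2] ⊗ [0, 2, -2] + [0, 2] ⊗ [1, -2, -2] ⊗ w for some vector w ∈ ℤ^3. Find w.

Subtract the known terms from T to get the rank-1 residual R = [0, 2] ⊗ [1, -2, -2] ⊗ w, so R[i,j,k] = a[i]·b[j]·w[k]. Pick indices with nonzero a[2]·b[1] = (2)·(1) = 2. Only the fibre through (2,1,·) is needed: R[2,1,:] = T[2,1,:] − Σₗ aₗ[2]bₗ[1]cₗ = [-4, -6, 12] − (1)·(-2)·[2, 1, -2] − (-2)·(2)·[0, 2, -2] = [0, 4, 0]. Then w[k] = R[2,1,k] / 2 for each k, giving w = [0, 4, 0] / 2 = [0, 2, 0].

w = [0, 2, 0]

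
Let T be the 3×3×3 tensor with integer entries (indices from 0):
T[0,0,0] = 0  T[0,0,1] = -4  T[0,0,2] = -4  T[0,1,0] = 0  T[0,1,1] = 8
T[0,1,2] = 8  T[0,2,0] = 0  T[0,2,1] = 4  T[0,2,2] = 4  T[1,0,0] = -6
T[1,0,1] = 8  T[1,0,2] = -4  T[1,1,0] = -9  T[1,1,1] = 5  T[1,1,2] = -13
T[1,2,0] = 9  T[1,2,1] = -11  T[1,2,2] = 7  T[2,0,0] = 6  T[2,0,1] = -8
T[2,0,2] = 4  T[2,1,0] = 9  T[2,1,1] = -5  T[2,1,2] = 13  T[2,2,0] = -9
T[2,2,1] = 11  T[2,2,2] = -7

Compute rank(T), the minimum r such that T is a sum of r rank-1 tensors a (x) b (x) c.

2

Lower bound: the mode-1 unfolding of T (rows indexed by i, columns by (j,k) = (0,0), (0,1), (0,2), (1,0), (1,1), (1,2), (2,0), (2,1), (2,2)) is [[0, -4, -4, 0, 8, 8, 0, 4, 4], [-6, 8, -4, -9, 5, -13, 9, -11, 7], [6, -8, 4, 9, -5, 13, -9, 11, -7]].
There the 2×2 minor on rows i ∈ {0, 1}, columns (j,k) ∈ {(0,0), (0,1)} is det [[0, -4], [-6, 8]] = -24 ≠ 0, so this unfolding has rank ≥ 2; CP rank is at least every unfolding rank, so rank(T) ≥ 2. (Flattening ranks never certify an upper bound on CP rank; for that we must actually write T with 2 rank-1 terms.)
Upper bound — finding two terms. Write S_k = T[:,:,k] for the frontal slices: S₀ = [[0, 0, 0], [-6, -9, 9], [6, 9, -9]], S₁ = [[-4, 8, 4], [8, 5, -11], [-8, -5, 11]], S₂ = [[-4, 8, 4], [-4, -13, 7], [4, 13, -7]].
If T = a₁ (x) b₁ (x) c₁ + a₂ (x) b₂ (x) c₂ then each S_k = c₁[k]·a₁b₁ᵀ + c₂[k]·a₂b₂ᵀ. S₀ and S₁ are linearly independent, so a₁b₁ᵀ and a₂b₂ᵀ must span the same plane of matrices: they are the rank-1 matrices of the form x·S₀ + y·S₁.
The 2×2 minor of x·S₀ + y·S₁ on rows {0,1}, columns {0,1} is 84·xy − 84·y² = 84·(x − y)(y), vanishing at (x:y) = (1:1) and (1:0).
M₁ = S₀ + S₁ = [[-4, 8, 4], [2, -4, -2], [-2, 4, 2]] = (-2)·(2, -1, 1)(1, -2, -1)ᵀ and M₂ = S₀ = [[0, 0, 0], [-6, -9, 9], [6, 9, -9]] = (-3)·(0, 1, -1)(2, 3, -3)ᵀ, so take a₁ = (2, -1, 1), b₁ = (1, -2, -1), a₂ = (0, 1, -1), b₂ = (2, 3, -3).
Each slice is an integer combination of E₁ = a₁b₁ᵀ and E₂ = a₂b₂ᵀ: S₀ = −3·E₂, S₁ = −2·E₁ + 3·E₂, S₂ = −2·E₁ − 3·E₂; reading off coefficients, c₁ = (0, -2, -2) and c₂ = (-3, 3, -3).
Hence T = (2, -1, 1) (x) (1, -2, -1) (x) (0, -2, -2) + (0, 1, -1) (x) (2, 3, -3) (x) (-3, 3, -3), so rank(T) ≤ 2.
These bounds meet, so rank(T) = 2.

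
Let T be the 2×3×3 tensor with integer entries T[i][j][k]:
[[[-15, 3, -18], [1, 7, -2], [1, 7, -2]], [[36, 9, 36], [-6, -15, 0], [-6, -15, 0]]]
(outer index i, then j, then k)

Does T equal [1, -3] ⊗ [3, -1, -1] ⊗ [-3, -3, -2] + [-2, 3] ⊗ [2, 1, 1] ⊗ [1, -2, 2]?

No

Reconstruct entry (0,0,0) from the claimed factors: Σₗ aₗ[0]bₗ[0]cₗ[0] = (1)·(3)·(-3) + (-2)·(2)·(1) = -13, but T[0,0,0] = -15. The claim is false.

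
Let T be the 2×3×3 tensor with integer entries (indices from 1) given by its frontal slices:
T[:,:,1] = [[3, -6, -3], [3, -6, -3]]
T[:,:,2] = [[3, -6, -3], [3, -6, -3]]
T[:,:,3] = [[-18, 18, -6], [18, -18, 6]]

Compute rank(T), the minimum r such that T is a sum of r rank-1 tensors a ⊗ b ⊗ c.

2

Lower bound: the mode-3 unfolding of T (rows indexed by k, columns by (i,j) = (1,1), (1,2), (1,3), (2,1), (2,2), (2,3)) is [[3, -6, -3, 3, -6, -3], [3, -6, -3, 3, -6, -3], [-18, 18, -6, 18, -18, 6]].
There the 2×2 minor on rows k ∈ {1, 3}, columns (i,j) ∈ {(1,1), (1,2)} is det [[3, -6], [-18, 18]] = -54 ≠ 0, so this unfolding has rank ≥ 2; CP rank is at least every unfolding rank, so rank(T) ≥ 2. (Flattening ranks never certify an upper bound on CP rank; for that we must actually write T with 2 rank-1 terms.)
Upper bound — finding two terms. Write S_k = T[:,:,k] for the frontal slices: S₁ = [[3, -6, -3], [3, -6, -3]], S₂ = [[3, -6, -3], [3, -6, -3]], S₃ = [[-18, 18, -6], [18, -18, 6]].
If T = a₁ ⊗ b₁ ⊗ c₁ + a₂ ⊗ b₂ ⊗ c₂ then each S_k = c₁[k]·a₁b₁ᵀ + c₂[k]·a₂b₂ᵀ. S₁ and S₃ are linearly independent, so a₁b₁ᵀ and a₂b₂ᵀ must span the same plane of matrices: they are the rank-1 matrices of the form x·S₁ + y·S₃.
The 2×2 minor of x·S₁ + y·S₃ on rows {1,2}, columns {1,2} is 108·xy = 108·(y)(x), vanishing at (x:y) = (1:0) and (0:1).
M₁ = S₁ = [[3, -6, -3], [3, -6, -3]] = 3·[1, 1][1, -2, -1]ᵀ and M₂ = S₃ = [[-18, 18, -6], [18, -18, 6]] = (-6)·[1, -1][3, -3, 1]ᵀ, so take a₁ = [1, 1], b₁ = [1, -2, -1], a₂ = [1, -1], b₂ = [3, -3, 1].
Each slice is an integer combination of E₁ = a₁b₁ᵀ and E₂ = a₂b₂ᵀ: S₁ = 3·E₁, S₂ = 3·E₁, S₃ = −6·E₂; reading off coefficients, c₁ = [3, 3, 0] and c₂ = [0, 0, -6].
Hence T = [1, 1] ⊗ [1, -2, -1] ⊗ [3, 3, 0] + [1, -1] ⊗ [3, -3, 1] ⊗ [0, 0, -6], so rank(T) ≤ 2.
These bounds meet, so rank(T) = 2.
Check entry T[2,3,3] = 6: (1)·(-1)·(0) + (-1)·(1)·(-6) = 6.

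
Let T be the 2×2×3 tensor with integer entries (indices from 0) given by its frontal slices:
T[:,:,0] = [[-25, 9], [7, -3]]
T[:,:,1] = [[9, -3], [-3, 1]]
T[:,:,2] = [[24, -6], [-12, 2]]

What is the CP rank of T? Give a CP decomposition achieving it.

Lower bound: the mode-2 unfolding of T (rows indexed by j, columns by (i,k) = (0,0), (0,1), (0,2), (1,0), (1,1), (1,2)) is [[-25, 9, 24, 7, -3, -12], [9, -3, -6, -3, 1, 2]].
There the 2×2 minor on rows j ∈ {0, 1}, columns (i,k) ∈ {(0,0), (0,1)} is det [[-25, 9], [9, -3]] = -6 ≠ 0, so this unfolding has rank ≥ 2; CP rank is at least every unfolding rank, so rank(T) ≥ 2. (Unfolding ranks only ever bound the CP rank from below — rank(T) can be strictly larger than all of them — so the matching upper bound has to come from an explicit 2-term decomposition.)
Upper bound — finding two terms. Write S_k = T[:,:,k] for the frontal slices: S₀ = [[-25, 9], [7, -3]], S₁ = [[9, -3], [-3, 1]], S₂ = [[24, -6], [-12, 2]].
If T = a₁ ⊗ b₁ ⊗ c₁ + a₂ ⊗ b₂ ⊗ c₂ then each S_k = c₁[k]·a₁b₁ᵀ + c₂[k]·a₂b₂ᵀ. S₀ and S₁ are linearly independent, so a₁b₁ᵀ and a₂b₂ᵀ must span the same plane of matrices: they are the rank-1 matrices of the form x·S₀ + y·S₁.
det(x·S₀ + y·S₁) is 12·x² − 4·xy = 4·(3·x − y)(x), vanishing at (x:y) = (1:3) and (0:1).
M₁ = S₀ + 3·S₁ = [[2, 0], [-2, 0]] = 2·(1, -1)(1, 0)ᵀ and M₂ = S₁ = [[9, -3], [-3, 1]] = (3, -1)(3, -1)ᵀ, so take a₁ = (1, -1), b₁ = (1, 0), a₂ = (3, -1), b₂ = (3, -1).
Each slice is an integer combination of E₁ = a₁b₁ᵀ and E₂ = a₂b₂ᵀ: S₀ = 2·E₁ − 3·E₂, S₁ = E₂, S₂ = 6·E₁ + 2·E₂; reading off coefficients, c₁ = (2, 0, 6) and c₂ = (-3, 1, 2).
Hence T = (1, -1) ⊗ (1, 0) ⊗ (2, 0, 6) + (3, -1) ⊗ (3, -1) ⊗ (-3, 1, 2), so rank(T) ≤ 2.
These bounds meet, so rank(T) = 2.
Check entry T[0,0,2] = 24: (1)·(1)·(6) + (3)·(3)·(2) = 24.

rank(T) = 2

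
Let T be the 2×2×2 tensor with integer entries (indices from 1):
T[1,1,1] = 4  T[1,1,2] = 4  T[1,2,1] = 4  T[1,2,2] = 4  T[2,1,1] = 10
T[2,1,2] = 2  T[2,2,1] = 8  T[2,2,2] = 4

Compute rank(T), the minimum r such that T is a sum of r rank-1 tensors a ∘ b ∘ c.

2

Lower bound: the mode-1 unfolding of T (rows indexed by i, columns by (j,k) = (1,1), (1,2), (2,1), (2,2)) is [[4, 4, 4, 4], [10, 2, 8, 4]].
There the 2×2 minor on rows i ∈ {1, 2}, columns (j,k) ∈ {(1,1), (1,2)} is det [[4, 4], [10, 2]] = -32 ≠ 0, so this unfolding has rank ≥ 2; CP rank is at least every unfolding rank, so rank(T) ≥ 2. (Unfolding ranks only ever bound the CP rank from below — rank(T) can be strictly larger than all of them — so the matching upper bound has to come from an explicit 2-term decomposition.)
Upper bound — finding two terms. Write S_k = T[:,:,k] for the frontal slices: S₁ = [[4, 4], [10, 8]], S₂ = [[4, 4], [2, 4]].
If T = a₁ ∘ b₁ ∘ c₁ + a₂ ∘ b₂ ∘ c₂ then each S_k = c₁[k]·a₁b₁ᵀ + c₂[k]·a₂b₂ᵀ. S₁ and S₂ are linearly independent, so a₁b₁ᵀ and a₂b₂ᵀ must span the same plane of matrices: they are the rank-1 matrices of the form x·S₁ + y·S₂.
det(x·S₁ + y·S₂) is −8·x² + 8·y² = (-8)·(x − y)(x + y), vanishing at (x:y) = (1:1) and (1:-1).
M₁ = S₁ + S₂ = [[8, 8], [12, 12]] = 4·[2, 3][1, 1]ᵀ and M₂ = S₁ − S₂ = [[0, 0], [8, 4]] = 4·[0, 1][2, 1]ᵀ, so take a₁ = [2, 3], b₁ = [1, 1], a₂ = [0, 1], b₂ = [2, 1].
Each slice is an integer combination of E₁ = a₁b₁ᵀ and E₂ = a₂b₂ᵀ: S₁ = 2·E₁ + 2·E₂, S₂ = 2·E₁ − 2·E₂; reading off coefficients, c₁ = [2, 2] and c₂ = [2, -2].
Hence T = [2, 3] ∘ [1, 1] ∘ [2, 2] + [0, 1] ∘ [2, 1] ∘ [2, -2], so rank(T) ≤ 2.
These bounds meet, so rank(T) = 2.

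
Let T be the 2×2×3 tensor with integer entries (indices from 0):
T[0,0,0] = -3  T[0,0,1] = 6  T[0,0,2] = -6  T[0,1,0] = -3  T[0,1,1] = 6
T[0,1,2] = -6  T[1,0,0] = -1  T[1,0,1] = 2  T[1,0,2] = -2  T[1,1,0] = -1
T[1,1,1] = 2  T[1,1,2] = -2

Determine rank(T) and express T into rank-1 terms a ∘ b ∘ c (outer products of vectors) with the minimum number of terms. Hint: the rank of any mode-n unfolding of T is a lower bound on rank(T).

Lower bound: T ≠ 0 (e.g. T[0,0,0] = -3), so rank(T) ≥ 1.
Upper bound: if T = a ∘ b ∘ c then every fibre of T is a multiple of the corresponding factor, so read the factors off the fibres through the nonzero entry T[0,0,0] = -3.
The mode-1 fibre T[:,0,0] = [-3, -1] gives a = [3, 1] (primitive direction); the mode-2 fibre T[0,:,0] = [-3, -3] gives b = [1, 1]; then c[k] = T[0,0,k] / (a[0]·b[0]) = [-3, 6, -6] / 3 = [-1, 2, -2].
Expanding [3, 1] ∘ [1, 1] ∘ [-1, 2, -2] reproduces all 12 entries of T, so T = [3, 1] ∘ [1, 1] ∘ [-1, 2, -2] and rank(T) ≤ 1.
These bounds meet, so rank(T) = 1.
Check entry T[0,0,2] = -6: (3)·(1)·(-2) = -6.

rank(T) = 1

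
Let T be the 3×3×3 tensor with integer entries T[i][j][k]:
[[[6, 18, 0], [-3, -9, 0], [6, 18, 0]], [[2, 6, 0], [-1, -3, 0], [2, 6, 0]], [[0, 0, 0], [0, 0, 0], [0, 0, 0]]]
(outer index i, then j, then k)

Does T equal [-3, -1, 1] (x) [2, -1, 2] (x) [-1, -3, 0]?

Reconstruct entry (2,0,0) from the claimed factors: Σₗ aₗ[2]bₗ[0]cₗ[0] = (1)·(2)·(-1) = -2, but T[2,0,0] = 0. The claim is false.

No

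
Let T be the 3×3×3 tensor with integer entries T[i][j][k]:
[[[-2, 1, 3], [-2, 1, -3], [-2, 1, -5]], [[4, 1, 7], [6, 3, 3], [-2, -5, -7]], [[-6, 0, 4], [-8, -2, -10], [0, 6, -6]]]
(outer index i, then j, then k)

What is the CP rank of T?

Lower bound: the mode-2 unfolding of T (rows indexed by j, columns by (i,k) = (0,0), (0,1), (0,2), (1,0), (1,1), (1,2), (2,0), (2,1), (2,2)) is [[-2, 1, 3, 4, 1, 7, -6, 0, 4], [-2, 1, -3, 6, 3, 3, -8, -2, -10], [-2, 1, -5, -2, -5, -7, 0, 6, -6]].
There the 3×3 minor on rows j ∈ {0, 1, 2}, columns (i,k) ∈ {(0,0), (0,2), (1,0)} is det [[-2, 3, 4], [-2, -3, 6], [-2, -5, -2]] = -104 ≠ 0, so this unfolding has rank ≥ 3; CP rank is at least every unfolding rank, so rank(T) ≥ 3. (Flattening ranks never certify an upper bound on CP rank; for that we must actually write T with 3 rank-1 terms.)
Upper bound: T is a sum of 3 rank-1 terms, T = [0, 1, -1] ⊗ [1, 2, -2] ⊗ [2, 2, 2] + [1, -1, 2] ⊗ [1, 1, 1] ⊗ [-2, 1, -1] + [1, 1, 2] ⊗ [2, -1, -2] ⊗ [0, 0, 2] (one valid choice — decompositions are not unique — normalised so each a, b is primitive with positive first nonzero entry; check it by expanding all entries), so rank(T) ≤ 3.
These bounds meet, so rank(T) = 3.

3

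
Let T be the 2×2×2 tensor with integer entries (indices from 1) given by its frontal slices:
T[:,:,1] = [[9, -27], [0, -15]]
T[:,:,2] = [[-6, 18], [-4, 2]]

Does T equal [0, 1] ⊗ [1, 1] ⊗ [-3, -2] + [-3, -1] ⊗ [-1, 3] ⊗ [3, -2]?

No

Reconstruct entry (2,2,1) from the claimed factors: Σₗ aₗ[2]bₗ[2]cₗ[1] = (1)·(1)·(-3) + (-1)·(3)·(3) = -12, but T[2,2,1] = -15. The claim is false.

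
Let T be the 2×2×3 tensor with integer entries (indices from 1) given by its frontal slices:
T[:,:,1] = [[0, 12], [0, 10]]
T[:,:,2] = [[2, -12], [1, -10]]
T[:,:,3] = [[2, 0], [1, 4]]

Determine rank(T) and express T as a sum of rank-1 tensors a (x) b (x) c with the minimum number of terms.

rank(T) = 3

Lower bound: in the mode-3 unfolding of T (rows indexed by k, columns by (i,j)) the 3×3 minor on rows k ∈ {1, 2, 3}, columns (i,j) ∈ {(1,1), (1,2), (2,2)} is det [[0, 12, 10], [2, -12, -10], [2, 0, 4]] = -96 ≠ 0, so that unfolding has rank ≥ 3 and hence rank(T) ≥ 3 (CP rank is at least every unfolding rank, though it can be larger).
Upper bound: T is a sum of 3 rank-1 terms, T = [1, 1] (x) [0, 1] (x) [8, -8, 8] + [2, 1] (x) [0, 1] (x) [2, -2, -4] + [2, 1] (x) [1, 0] (x) [0, 1, 1] (one valid choice — decompositions are not unique — normalised so each a, b is primitive with positive first nonzero entry; check it by expanding all entries), so rank(T) ≤ 3.
These bounds meet, so rank(T) = 3.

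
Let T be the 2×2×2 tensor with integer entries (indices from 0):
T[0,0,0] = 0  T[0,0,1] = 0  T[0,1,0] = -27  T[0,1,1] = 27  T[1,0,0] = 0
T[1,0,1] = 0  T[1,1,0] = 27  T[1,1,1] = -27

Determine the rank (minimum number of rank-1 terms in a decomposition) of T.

Lower bound: T ≠ 0 (e.g. T[0,1,0] = -27), so rank(T) ≥ 1.
Upper bound: if T = a ⊗ b ⊗ c then every fibre of T is a multiple of the corresponding factor, so read the factors off the fibres through the nonzero entry T[0,1,0] = -27.
The mode-1 fibre T[:,1,0] = [-27, 27] gives a = [1, -1] (primitive direction); the mode-2 fibre T[0,:,0] = [0, -27] gives b = [0, 1]; then c[k] = T[0,1,k] / (a[0]·b[1]) = [-27, 27] / 1 = [-27, 27].
Expanding [1, -1] ⊗ [0, 1] ⊗ [-27, 27] reproduces all 8 entries of T, so T = [1, -1] ⊗ [0, 1] ⊗ [-27, 27] and rank(T) ≤ 1.
These bounds meet, so rank(T) = 1.

1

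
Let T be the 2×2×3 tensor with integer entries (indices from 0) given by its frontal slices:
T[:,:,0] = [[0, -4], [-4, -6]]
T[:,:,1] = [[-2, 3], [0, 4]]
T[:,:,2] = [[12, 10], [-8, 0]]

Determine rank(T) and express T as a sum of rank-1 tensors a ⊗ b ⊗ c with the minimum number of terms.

Lower bound: the mode-3 unfolding of T (rows indexed by k, columns by (i,j) = (0,0), (0,1), (1,0), (1,1)) is [[0, -4, -4, -6], [-2, 3, 0, 4], [12, 10, -8, 0]].
There the 3×3 minor on rows k ∈ {0, 1, 2}, columns (i,j) ∈ {(0,0), (0,1), (1,0)} is det [[0, -4, -4], [-2, 3, 0], [12, 10, -8]] = 288 ≠ 0, so this unfolding has rank ≥ 3; CP rank is at least every unfolding rank, so rank(T) ≥ 3. (Unfolding ranks only ever bound the CP rank from below — rank(T) can be strictly larger than all of them — so the matching upper bound has to come from an explicit 3-term decomposition.)
Upper bound: T is a sum of 3 rank-1 terms, T = [1, -1] ⊗ [2, 1] ⊗ [2, 0, 4] + [1, 0] ⊗ [2, 1] ⊗ [-2, -1, 2] + [1, 1] ⊗ [0, 1] ⊗ [-4, 4, 4] (one valid choice — decompositions are not unique — normalised so each a, b is primitive with positive first nonzero entry; check it by expanding all entries), so rank(T) ≤ 3.
These bounds meet, so rank(T) = 3.

rank(T) = 3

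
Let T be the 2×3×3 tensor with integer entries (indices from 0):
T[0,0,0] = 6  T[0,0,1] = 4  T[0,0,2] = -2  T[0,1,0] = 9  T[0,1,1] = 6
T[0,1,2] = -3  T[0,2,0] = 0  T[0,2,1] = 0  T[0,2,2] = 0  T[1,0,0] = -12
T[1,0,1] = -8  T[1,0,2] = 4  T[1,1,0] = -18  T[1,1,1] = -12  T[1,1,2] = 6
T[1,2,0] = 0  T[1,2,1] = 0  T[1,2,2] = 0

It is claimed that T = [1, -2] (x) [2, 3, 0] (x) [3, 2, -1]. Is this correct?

Yes

Reconstruct entrywise from the claimed factors. For example, T[0,2,0] = 0 and Σₗ aₗ[0]bₗ[2]cₗ[0] = (1)·(0)·(3) = 0; checking all 18 entries, every one matches. The claim holds.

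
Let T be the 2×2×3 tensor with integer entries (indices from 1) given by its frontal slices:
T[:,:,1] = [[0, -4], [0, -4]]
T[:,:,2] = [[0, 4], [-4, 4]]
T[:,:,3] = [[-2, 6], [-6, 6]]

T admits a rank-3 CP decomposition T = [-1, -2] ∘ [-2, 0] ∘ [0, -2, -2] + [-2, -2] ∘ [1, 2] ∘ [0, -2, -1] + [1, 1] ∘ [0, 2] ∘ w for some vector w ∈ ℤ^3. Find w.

Subtract the known terms from T to get the rank-1 residual R = [1, 1] ∘ [0, 2] ∘ w, so R[i,j,k] = a[i]·b[j]·w[k]. Pick indices with nonzero a[1]·b[2] = (1)·(2) = 2. Only the fibre through (1,2,·) is needed: R[1,2,:] = T[1,2,:] − Σₗ aₗ[1]bₗ[2]cₗ = [-4, 4, 6] − (-1)·(0)·[0, -2, -2] − (-2)·(2)·[0, -2, -1] = [-4, -4, 2]. Then w[k] = R[1,2,k] / 2 for each k, giving w = [-4, -4, 2] / 2 = [-2, -2, 1].

w = [-2, -2, 1]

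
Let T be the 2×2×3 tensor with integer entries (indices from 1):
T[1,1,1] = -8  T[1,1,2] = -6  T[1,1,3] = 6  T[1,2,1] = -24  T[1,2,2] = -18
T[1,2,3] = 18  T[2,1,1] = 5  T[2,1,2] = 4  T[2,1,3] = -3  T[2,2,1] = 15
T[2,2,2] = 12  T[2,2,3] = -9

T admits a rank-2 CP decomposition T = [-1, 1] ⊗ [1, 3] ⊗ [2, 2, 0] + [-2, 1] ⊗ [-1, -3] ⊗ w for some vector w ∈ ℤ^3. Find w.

Subtract the known terms from T to get the rank-1 residual R = [-2, 1] ⊗ [-1, -3] ⊗ w, so R[i,j,k] = a[i]·b[j]·w[k]. Pick indices with nonzero a[1]·b[1] = (-2)·(-1) = 2. Only the fibre through (1,1,·) is needed: R[1,1,:] = T[1,1,:] − Σₗ aₗ[1]bₗ[1]cₗ = [-8, -6, 6] − (-1)·(1)·[2, 2, 0] = [-6, -4, 6]. Then w[k] = R[1,1,k] / 2 for each k, giving w = [-6, -4, 6] / 2 = [-3, -2, 3].

w = [-3, -2, 3]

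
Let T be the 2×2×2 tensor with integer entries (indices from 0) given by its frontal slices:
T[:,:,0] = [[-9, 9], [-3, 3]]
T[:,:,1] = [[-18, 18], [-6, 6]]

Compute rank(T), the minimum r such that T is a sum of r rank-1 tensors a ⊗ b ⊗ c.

1

Lower bound: T ≠ 0 (e.g. T[0,0,0] = -9), so rank(T) ≥ 1.
Upper bound: the mode-1 fibre T[:,0,0] = [-9, -3] gives a = [3, 1] (primitive direction); the mode-2 fibre T[0,:,0] = [-9, 9] gives b = [1, -1]; then c[k] = T[0,0,k] / (a[0]·b[0]) = [-9, -18] / 3 = [-3, -6].
Expanding [3, 1] ⊗ [1, -1] ⊗ [-3, -6] reproduces all 8 entries of T, so T = [3, 1] ⊗ [1, -1] ⊗ [-3, -6] and rank(T) ≤ 1.
These bounds meet, so rank(T) = 1.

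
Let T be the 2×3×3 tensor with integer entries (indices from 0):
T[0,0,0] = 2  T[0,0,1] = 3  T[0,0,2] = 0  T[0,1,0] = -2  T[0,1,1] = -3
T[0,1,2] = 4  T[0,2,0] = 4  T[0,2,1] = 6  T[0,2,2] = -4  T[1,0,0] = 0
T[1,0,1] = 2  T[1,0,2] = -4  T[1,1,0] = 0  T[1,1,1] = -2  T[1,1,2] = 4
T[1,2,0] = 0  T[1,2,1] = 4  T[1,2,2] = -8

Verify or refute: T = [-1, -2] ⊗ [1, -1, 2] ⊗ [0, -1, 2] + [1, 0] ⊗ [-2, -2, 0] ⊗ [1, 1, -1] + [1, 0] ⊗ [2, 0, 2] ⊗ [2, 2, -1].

No

Reconstruct entry (0,0,2) from the claimed factors: Σₗ aₗ[0]bₗ[0]cₗ[2] = (-1)·(1)·(2) + (1)·(-2)·(-1) + (1)·(2)·(-1) = -2, but T[0,0,2] = 0. The claim is false.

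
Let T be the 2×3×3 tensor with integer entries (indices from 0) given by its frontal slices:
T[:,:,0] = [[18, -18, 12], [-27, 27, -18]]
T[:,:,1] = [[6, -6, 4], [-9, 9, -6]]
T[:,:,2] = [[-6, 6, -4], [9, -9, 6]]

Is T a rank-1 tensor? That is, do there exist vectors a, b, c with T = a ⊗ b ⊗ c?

Yes

If T = a ⊗ b ⊗ c then every fibre of T is a multiple of the corresponding factor, so read the factors off the fibres through the nonzero entry T[0,0,0] = 18.
The mode-1 fibre T[:,0,0] = [18, -27] gives a = [2, -3] (primitive direction); the mode-2 fibre T[0,:,0] = [18, -18, 12] gives b = [3, -3, 2]; then c[k] = T[0,0,k] / (a[0]·b[0]) = [18, 6, -6] / 6 = [3, 1, -1].
Expanding [2, -3] ⊗ [3, -3, 2] ⊗ [3, 1, -1] reproduces all 18 entries of T, so T = [2, -3] ⊗ [3, -3, 2] ⊗ [3, 1, -1] and rank(T) ≤ 1.
Equivalently every frontal slice T[:,:,k] is c[k] times the rank-1 matrix [2, -3] ⊗ [3, -3, 2]. So T has rank 1 (it is nonzero).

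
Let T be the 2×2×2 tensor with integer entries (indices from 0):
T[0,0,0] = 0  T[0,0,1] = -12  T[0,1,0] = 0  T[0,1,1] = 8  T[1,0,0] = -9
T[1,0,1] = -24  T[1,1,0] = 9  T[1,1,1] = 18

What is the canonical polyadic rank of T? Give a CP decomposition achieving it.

Lower bound: the mode-3 unfolding of T (rows indexed by k, columns by (i,j) = (0,0), (0,1), (1,0), (1,1)) is [[0, 0, -9, 9], [-12, 8, -24, 18]].
There the 2×2 minor on rows k ∈ {0, 1}, columns (i,j) ∈ {(0,0), (1,0)} is det [[0, -9], [-12, -24]] = -108 ≠ 0, so this unfolding has rank ≥ 2; CP rank is at least every unfolding rank, so rank(T) ≥ 2. (This is only a lower bound: in general the CP rank may exceed every unfolding rank, so we still need to exhibit 2 rank-1 terms summing to T.)
Upper bound — finding two terms. Write S_k = T[:,:,k] for the frontal slices: S₀ = [[0, 0], [-9, 9]], S₁ = [[-12, 8], [-24, 18]].
If T = a₁ ∘ b₁ ∘ c₁ + a₂ ∘ b₂ ∘ c₂ then each S_k = c₁[k]·a₁b₁ᵀ + c₂[k]·a₂b₂ᵀ. S₀ and S₁ are linearly independent, so a₁b₁ᵀ and a₂b₂ᵀ must span the same plane of matrices: they are the rank-1 matrices of the form x·S₀ + y·S₁.
det(x·S₀ + y·S₁) is −36·xy − 24·y² = (-12)·(3·x + 2·y)(y), vanishing at (x:y) = (2:-3) and (1:0).
M₁ = 2·S₀ − 3·S₁ = [[36, -24], [54, -36]] = 6·[2, 3][3, -2]ᵀ and M₂ = S₀ = [[0, 0], [-9, 9]] = (-9)·[0, 1][1, -1]ᵀ, so take a₁ = [2, 3], b₁ = [3, -2], a₂ = [0, 1], b₂ = [1, -1].
Each slice is an integer combination of E₁ = a₁b₁ᵀ and E₂ = a₂b₂ᵀ: S₀ = −9·E₂, S₁ = −2·E₁ − 6·E₂; reading off coefficients, c₁ = [0, -2] and c₂ = [-9, -6].
Hence T = [2, 3] ∘ [3, -2] ∘ [0, -2] + [0, 1] ∘ [1, -1] ∘ [-9, -6], so rank(T) ≤ 2.
These bounds meet, so rank(T) = 2.

rank(T) = 2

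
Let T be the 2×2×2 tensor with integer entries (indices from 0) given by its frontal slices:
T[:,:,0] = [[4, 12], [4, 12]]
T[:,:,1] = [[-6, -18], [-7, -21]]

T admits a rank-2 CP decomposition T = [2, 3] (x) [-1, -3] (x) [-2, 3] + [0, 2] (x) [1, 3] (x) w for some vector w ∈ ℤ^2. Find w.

Subtract the known terms from T to get the rank-1 residual R = [0, 2] (x) [1, 3] (x) w, so R[i,j,k] = a[i]·b[j]·w[k]. Pick indices with nonzero a[1]·b[0] = (2)·(1) = 2. Only the fibre through (1,0,·) is needed: R[1,0,:] = T[1,0,:] − Σₗ aₗ[1]bₗ[0]cₗ = [4, -7] − (3)·(-1)·[-2, 3] = [-2, 2]. Then w[k] = R[1,0,k] / 2 for each k, giving w = [-2, 2] / 2 = [-1, 1].

w = [-1, 1]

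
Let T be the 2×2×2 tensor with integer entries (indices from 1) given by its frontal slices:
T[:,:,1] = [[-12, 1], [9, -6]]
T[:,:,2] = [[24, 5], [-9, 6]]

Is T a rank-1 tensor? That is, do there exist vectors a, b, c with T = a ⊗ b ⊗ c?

No

The mode-2 unfolding of T (rows indexed by j, columns by (i,k) = (1,1), (1,2), (2,1), (2,2)) is [[-12, 24, 9, -9], [1, 5, -6, 6]].
There the 2×2 minor on rows j ∈ {1, 2}, columns (i,k) ∈ {(1,1), (1,2)} is det [[-12, 24], [1, 5]] = -84 ≠ 0, so this unfolding has rank ≥ 2; CP rank is at least every unfolding rank, so rank(T) ≥ 2.
In particular rank(T) ≥ 2 > 1, so T is not rank-1.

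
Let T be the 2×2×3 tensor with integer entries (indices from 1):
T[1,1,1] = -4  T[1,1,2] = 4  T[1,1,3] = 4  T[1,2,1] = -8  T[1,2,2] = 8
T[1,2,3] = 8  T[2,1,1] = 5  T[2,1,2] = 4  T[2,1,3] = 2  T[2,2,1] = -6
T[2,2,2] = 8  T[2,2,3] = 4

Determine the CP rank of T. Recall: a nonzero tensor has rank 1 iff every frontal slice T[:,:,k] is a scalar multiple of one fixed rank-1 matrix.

Lower bound: the mode-3 unfolding of T (rows indexed by k, columns by (i,j) = (1,1), (1,2), (2,1), (2,2)) is [[-4, -8, 5, -6], [4, 8, 4, 8], [4, 8, 2, 4]].
There the 3×3 minor on rows k ∈ {1, 2, 3}, columns (i,j) ∈ {(1,1), (2,1), (2,2)} is det [[-4, 5, -6], [4, 4, 8], [4, 2, 4]] = 128 ≠ 0, so this unfolding has rank ≥ 3; CP rank is at least every unfolding rank, so rank(T) ≥ 3. (This is only a lower bound: in general the CP rank may exceed every unfolding rank, so we still need to exhibit 3 rank-1 terms summing to T.)
Upper bound: T is a sum of 3 rank-1 terms, T = [0, 1] ⊗ [1, 0] ⊗ [8, 0, 0] + [0, 1] ⊗ [1, 2] ⊗ [-1, 2, 0] + [2, 1] ⊗ [1, 2] ⊗ [-2, 2, 2] (one valid choice — decompositions are not unique — normalised so each a, b is primitive with positive first nonzero entry; check it by expanding all entries), so rank(T) ≤ 3.
These bounds meet, so rank(T) = 3.

3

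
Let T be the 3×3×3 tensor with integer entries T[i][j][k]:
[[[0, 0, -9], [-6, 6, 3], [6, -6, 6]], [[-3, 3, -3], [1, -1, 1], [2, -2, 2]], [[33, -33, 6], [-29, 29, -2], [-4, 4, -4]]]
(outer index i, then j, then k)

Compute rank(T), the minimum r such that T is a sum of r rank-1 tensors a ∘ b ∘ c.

Lower bound: the mode-2 unfolding of T (rows indexed by j, columns by (i,k) = (0,0), (0,1), (0,2), (1,0), (1,1), (1,2), (2,0), (2,1), (2,2)) is [[0, 0, -9, -3, 3, -3, 33, -33, 6], [-6, 6, 3, 1, -1, 1, -29, 29, -2], [6, -6, 6, 2, -2, 2, -4, 4, -4]].
There the 2×2 minor on rows j ∈ {0, 1}, columns (i,k) ∈ {(0,0), (0,2)} is det [[0, -9], [-6, 3]] = -54 ≠ 0, so this unfolding has rank ≥ 2; CP rank is at least every unfolding rank, so rank(T) ≥ 2. (Flattening ranks never certify an upper bound on CP rank; for that we must actually write T with 2 rank-1 terms.)
Upper bound — finding two terms. Write S_k = T[:,:,k] for the frontal slices: S₀ = [[0, -6, 6], [-3, 1, 2], [33, -29, -4]], S₁ = [[0, 6, -6], [3, -1, -2], [-33, 29, 4]], S₂ = [[-9, 3, 6], [-3, 1, 2], [6, -2, -4]].
If T = a₁ ∘ b₁ ∘ c₁ + a₂ ∘ b₂ ∘ c₂ then each S_k = c₁[k]·a₁b₁ᵀ + c₂[k]·a₂b₂ᵀ. S₀ and S₂ are linearly independent, so a₁b₁ᵀ and a₂b₂ᵀ must span the same plane of matrices: they are the rank-1 matrices of the form x·S₀ + y·S₂.
The 2×2 minor of x·S₀ + y·S₂ on rows {0,1}, columns {0,1} is −18·x² − 18·xy = (-18)·(x + y)(x), vanishing at (x:y) = (1:-1) and (0:1).
M₁ = S₀ − S₂ = [[9, -9, 0], [0, 0, 0], [27, -27, 0]] = 9·[1, 0, 3][1, -1, 0]ᵀ and M₂ = S₂ = [[-9, 3, 6], [-3, 1, 2], [6, -2, -4]] = −[3, 1, -2][3, -1, -2]ᵀ, so take a₁ = [1, 0, 3], b₁ = [1, -1, 0], a₂ = [3, 1, -2], b₂ = [3, -1, -2].
Each slice is an integer combination of E₁ = a₁b₁ᵀ and E₂ = a₂b₂ᵀ: S₀ = 9·E₁ − E₂, S₁ = −9·E₁ + E₂, S₂ = −E₂; reading off coefficients, c₁ = [9, -9, 0] and c₂ = [-1, 1, -1].
Hence T = [1, 0, 3] ∘ [1, -1, 0] ∘ [9, -9, 0] + [3, 1, -2] ∘ [3, -1, -2] ∘ [-1, 1, -1], so rank(T) ≤ 2.
These bounds meet, so rank(T) = 2.

2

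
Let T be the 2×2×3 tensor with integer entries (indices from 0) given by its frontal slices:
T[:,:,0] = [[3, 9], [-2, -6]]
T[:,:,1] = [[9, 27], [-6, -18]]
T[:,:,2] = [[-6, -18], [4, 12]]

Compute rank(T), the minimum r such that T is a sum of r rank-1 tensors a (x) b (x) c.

1

Lower bound: T ≠ 0 (e.g. T[0,0,0] = 3), so rank(T) ≥ 1.
Upper bound: the mode-1 fibre T[:,0,0] = [3, -2] gives a = (3, -2) (primitive direction); the mode-2 fibre T[0,:,0] = [3, 9] gives b = (1, 3); then c[k] = T[0,0,k] / (a[0]·b[0]) = [3, 9, -6] / 3 = (1, 3, -2).
Expanding (3, -2) (x) (1, 3) (x) (1, 3, -2) reproduces all 12 entries of T, so T = (3, -2) (x) (1, 3) (x) (1, 3, -2) and rank(T) ≤ 1.
These bounds meet, so rank(T) = 1.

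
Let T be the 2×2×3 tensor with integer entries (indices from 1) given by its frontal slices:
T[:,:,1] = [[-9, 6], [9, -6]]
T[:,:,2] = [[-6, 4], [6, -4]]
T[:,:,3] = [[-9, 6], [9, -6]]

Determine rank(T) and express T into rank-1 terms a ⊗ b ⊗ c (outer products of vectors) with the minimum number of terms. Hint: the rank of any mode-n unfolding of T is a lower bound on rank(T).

rank(T) = 1

Lower bound: T ≠ 0 (e.g. T[1,1,1] = -9), so rank(T) ≥ 1.
Upper bound: if T = a ⊗ b ⊗ c then every fibre of T is a multiple of the corresponding factor, so read the factors off the fibres through the nonzero entry T[1,1,1] = -9.
The mode-1 fibre T[:,1,1] = [-9, 9] gives a = [1, -1] (primitive direction); the mode-2 fibre T[1,:,1] = [-9, 6] gives b = [3, -2]; then c[k] = T[1,1,k] / (a[1]·b[1]) = [-9, -6, -9] / 3 = [-3, -2, -3].
Expanding [1, -1] ⊗ [3, -2] ⊗ [-3, -2, -3] reproduces all 12 entries of T, so T = [1, -1] ⊗ [3, -2] ⊗ [-3, -2, -3] and rank(T) ≤ 1.
These bounds meet, so rank(T) = 1.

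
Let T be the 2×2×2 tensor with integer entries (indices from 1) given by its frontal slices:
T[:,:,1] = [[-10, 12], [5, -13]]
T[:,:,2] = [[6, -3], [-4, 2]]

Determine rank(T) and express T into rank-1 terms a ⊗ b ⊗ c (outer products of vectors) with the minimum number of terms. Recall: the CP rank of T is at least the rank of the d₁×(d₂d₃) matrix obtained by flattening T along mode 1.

rank(T) = 2

Lower bound: the mode-1 unfolding of T (rows indexed by i, columns by (j,k) = (1,1), (1,2), (2,1), (2,2)) is [[-10, 6, 12, -3], [5, -4, -13, 2]].
There the 2×2 minor on rows i ∈ {1, 2}, columns (j,k) ∈ {(1,1), (1,2)} is det [[-10, 6], [5, -4]] = 10 ≠ 0, so this unfolding has rank ≥ 2; CP rank is at least every unfolding rank, so rank(T) ≥ 2. (Flattening ranks never certify an upper bound on CP rank; for that we must actually write T with 2 rank-1 terms.)
Upper bound — finding two terms. Write S_k = T[:,:,k] for the frontal slices: S₁ = [[-10, 12], [5, -13]], S₂ = [[6, -3], [-4, 2]].
If T = a₁ ⊗ b₁ ⊗ c₁ + a₂ ⊗ b₂ ⊗ c₂ then each S_k = c₁[k]·a₁b₁ᵀ + c₂[k]·a₂b₂ᵀ. S₁ and S₂ are linearly independent, so a₁b₁ᵀ and a₂b₂ᵀ must span the same plane of matrices: they are the rank-1 matrices of the form x·S₁ + y·S₂.
det(x·S₁ + y·S₂) is 70·x² − 35·xy = 35·(2·x − y)(x), vanishing at (x:y) = (1:2) and (0:1).
M₁ = S₁ + 2·S₂ = [[2, 6], [-3, -9]] = (2, -3)(1, 3)ᵀ and M₂ = S₂ = [[6, -3], [-4, 2]] = (3, -2)(2, -1)ᵀ, so take a₁ = (2, -3), b₁ = (1, 3), a₂ = (3, -2), b₂ = (2, -1).
Each slice is an integer combination of E₁ = a₁b₁ᵀ and E₂ = a₂b₂ᵀ: S₁ = E₁ − 2·E₂, S₂ = E₂; reading off coefficients, c₁ = (1, 0) and c₂ = (-2, 1).
Hence T = (2, -3) ⊗ (1, 3) ⊗ (1, 0) + (3, -2) ⊗ (2, -1) ⊗ (-2, 1), so rank(T) ≤ 2.
These bounds meet, so rank(T) = 2.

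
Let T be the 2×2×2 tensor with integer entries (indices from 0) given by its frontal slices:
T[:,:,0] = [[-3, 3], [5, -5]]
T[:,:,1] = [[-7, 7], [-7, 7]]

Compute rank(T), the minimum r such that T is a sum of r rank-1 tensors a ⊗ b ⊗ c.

Lower bound: the mode-1 unfolding of T (rows indexed by i, columns by (j,k) = (0,0), (0,1), (1,0), (1,1)) is [[-3, -7, 3, 7], [5, -7, -5, 7]].
There the 2×2 minor on rows i ∈ {0, 1}, columns (j,k) ∈ {(0,0), (0,1)} is det [[-3, -7], [5, -7]] = 56 ≠ 0, so this unfolding has rank ≥ 2; CP rank is at least every unfolding rank, so rank(T) ≥ 2. (Flattening ranks never certify an upper bound on CP rank; for that we must actually write T with 2 rank-1 terms.)
Upper bound — finding two terms. Every mode-2 slice of T is a multiple of one matrix: T[:,j,:] = b[j]·M with b = [1, -1] and M = [[-3, -7], [5, -7]] (rows indexed by i, columns by k). So it suffices to write M as a sum of two rank-1 matrices.
Splitting M by its rows (i = 0, 1), M = [1, 0][-3, -7]ᵀ + [0, 1][5, -7]ᵀ.
Hence T = [1, 0] ⊗ [1, -1] ⊗ [-3, -7] + [0, 1] ⊗ [1, -1] ⊗ [5, -7], so rank(T) ≤ 2.
These bounds meet, so rank(T) = 2.

2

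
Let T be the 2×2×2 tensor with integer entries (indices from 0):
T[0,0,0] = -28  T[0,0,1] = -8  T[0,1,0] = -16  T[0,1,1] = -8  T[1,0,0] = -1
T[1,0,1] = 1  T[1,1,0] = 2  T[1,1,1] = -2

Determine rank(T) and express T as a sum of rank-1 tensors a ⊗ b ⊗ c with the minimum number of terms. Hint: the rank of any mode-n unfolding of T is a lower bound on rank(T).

rank(T) = 2

Lower bound: the mode-2 unfolding of T (rows indexed by j, columns by (i,k) = (0,0), (0,1), (1,0), (1,1)) is [[-28, -8, -1, 1], [-16, -8, 2, -2]].
There the 2×2 minor on rows j ∈ {0, 1}, columns (i,k) ∈ {(0,0), (0,1)} is det [[-28, -8], [-16, -8]] = 96 ≠ 0, so this unfolding has rank ≥ 2; CP rank is at least every unfolding rank, so rank(T) ≥ 2. (This is only a lower bound: in general the CP rank may exceed every unfolding rank, so we still need to exhibit 2 rank-1 terms summing to T.)
Upper bound — finding two terms. Write S_k = T[:,:,k] for the frontal slices: S₀ = [[-28, -16], [-1, 2]], S₁ = [[-8, -8], [1, -2]].
If T = a₁ ⊗ b₁ ⊗ c₁ + a₂ ⊗ b₂ ⊗ c₂ then each S_k = c₁[k]·a₁b₁ᵀ + c₂[k]·a₂b₂ᵀ. S₀ and S₁ are linearly independent, so a₁b₁ᵀ and a₂b₂ᵀ must span the same plane of matrices: they are the rank-1 matrices of the form x·S₀ + y·S₁.
det(x·S₀ + y·S₁) is −72·x² + 48·xy + 24·y² = (-24)·(x − y)(3·x + y), vanishing at (x:y) = (1:1) and (1:-3).
M₁ = S₀ + S₁ = [[-36, -24], [0, 0]] = (-12)·(1, 0)(3, 2)ᵀ and M₂ = S₀ − 3·S₁ = [[-4, 8], [-4, 8]] = (-4)·(1, 1)(1, -2)ᵀ, so take a₁ = (1, 0), b₁ = (3, 2), a₂ = (1, 1), b₂ = (1, -2).
Each slice is an integer combination of E₁ = a₁b₁ᵀ and E₂ = a₂b₂ᵀ: S₀ = −9·E₁ − E₂, S₁ = −3·E₁ + E₂; reading off coefficients, c₁ = (-9, -3) and c₂ = (-1, 1).
Hence T = (1, 0) ⊗ (3, 2) ⊗ (-9, -3) + (1, 1) ⊗ (1, -2) ⊗ (-1, 1), so rank(T) ≤ 2.
These bounds meet, so rank(T) = 2.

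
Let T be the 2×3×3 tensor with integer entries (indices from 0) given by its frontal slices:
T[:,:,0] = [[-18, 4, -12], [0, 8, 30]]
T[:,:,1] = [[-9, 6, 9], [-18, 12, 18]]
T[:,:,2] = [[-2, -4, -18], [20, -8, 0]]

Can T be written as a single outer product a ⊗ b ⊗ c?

No

The mode-3 unfolding of T (rows indexed by k, columns by (i,j) = (0,0), (0,1), (0,2), (1,0), (1,1), (1,2)) is [[-18, 4, -12, 0, 8, 30], [-9, 6, 9, -18, 12, 18], [-2, -4, -18, 20, -8, 0]].
There the 2×2 minor on rows k ∈ {0, 1}, columns (i,j) ∈ {(0,0), (0,1)} is det [[-18, 4], [-9, 6]] = -72 ≠ 0, so this unfolding has rank ≥ 2; CP rank is at least every unfolding rank, so rank(T) ≥ 2.
In particular rank(T) ≥ 2 > 1, so T is not rank-1.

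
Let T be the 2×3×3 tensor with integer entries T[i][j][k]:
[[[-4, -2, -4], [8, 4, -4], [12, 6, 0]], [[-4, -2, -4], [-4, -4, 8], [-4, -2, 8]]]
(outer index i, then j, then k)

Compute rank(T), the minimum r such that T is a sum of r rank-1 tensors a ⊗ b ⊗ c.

3

Lower bound: in the mode-2 unfolding of T (rows indexed by j, columns by (i,k)) the 3×3 minor on rows j ∈ {0, 1, 2}, columns (i,k) ∈ {(0,0), (0,2), (1,0)} is det [[-4, -4, -4], [8, -4, -4], [12, 0, -4]] = -192 ≠ 0, so that unfolding has rank ≥ 3 and hence rank(T) ≥ 3 (CP rank is at least every unfolding rank, though it can be larger).
Upper bound: T is a sum of 3 rank-1 terms, T = (0, 1) ⊗ (0, 1, 0) ⊗ (4, 0, 4) + (1, -1) ⊗ (0, 1, 1) ⊗ (8, 4, -4) + (1, 1) ⊗ (1, 0, -1) ⊗ (-4, -2, -4) (written with every a and b primitive with positive leading entry and the scale carried by c; CP decompositions are not unique, and this one is verified by expanding entrywise), so rank(T) ≤ 3.
These bounds meet, so rank(T) = 3.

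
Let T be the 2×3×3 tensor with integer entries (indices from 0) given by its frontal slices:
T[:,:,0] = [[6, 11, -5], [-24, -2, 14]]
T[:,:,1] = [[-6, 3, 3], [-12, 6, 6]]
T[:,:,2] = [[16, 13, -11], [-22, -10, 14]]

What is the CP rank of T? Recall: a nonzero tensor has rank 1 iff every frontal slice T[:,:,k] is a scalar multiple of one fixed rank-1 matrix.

Lower bound: in the mode-2 unfolding of T (rows indexed by j, columns by (i,k)) the 2×2 minor on rows j ∈ {0, 1}, columns (i,k) ∈ {(0,0), (0,1)} is det [[6, -6], [11, 3]] = 84 ≠ 0, so that unfolding has rank ≥ 2 and hence rank(T) ≥ 2 (CP rank is at least every unfolding rank, though it can be larger).
Upper bound: with S_k = T[:,:,k], the two rank-1 terms a₁b₁ᵀ, a₂b₂ᵀ are the rank-1 members of the pencil x·S₀ + y·S₁.
The 2×2 minor of x·S₀ + y·S₁ on rows {0,1}, columns {0,1} is 252·x² + 252·xy = 252·(x + y)(x), vanishing at (x:y) = (1:-1) and (0:1).
M₁ = S₀ − S₁ = [[12, 8, -8], [-12, -8, 8]] = 4·(1, -1)(3, 2, -2)ᵀ and M₂ = S₁ = [[-6, 3, 3], [-12, 6, 6]] = (-3)·(1, 2)(2, -1, -1)ᵀ, so take a₁ = (1, -1), b₁ = (3, 2, -2), a₂ = (1, 2), b₂ = (2, -1, -1).
Each slice is an integer combination of E₁ = a₁b₁ᵀ and E₂ = a₂b₂ᵀ: S₀ = 4·E₁ − 3·E₂, S₁ = −3·E₂, S₂ = 6·E₁ − E₂; reading off coefficients, c₁ = (4, 0, 6) and c₂ = (-3, -3, -1).
Hence T = (1, -1) (x) (3, 2, -2) (x) (4, 0, 6) + (1, 2) (x) (2, -1, -1) (x) (-3, -3, -1), so rank(T) ≤ 2.
These bounds meet, so rank(T) = 2.

2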